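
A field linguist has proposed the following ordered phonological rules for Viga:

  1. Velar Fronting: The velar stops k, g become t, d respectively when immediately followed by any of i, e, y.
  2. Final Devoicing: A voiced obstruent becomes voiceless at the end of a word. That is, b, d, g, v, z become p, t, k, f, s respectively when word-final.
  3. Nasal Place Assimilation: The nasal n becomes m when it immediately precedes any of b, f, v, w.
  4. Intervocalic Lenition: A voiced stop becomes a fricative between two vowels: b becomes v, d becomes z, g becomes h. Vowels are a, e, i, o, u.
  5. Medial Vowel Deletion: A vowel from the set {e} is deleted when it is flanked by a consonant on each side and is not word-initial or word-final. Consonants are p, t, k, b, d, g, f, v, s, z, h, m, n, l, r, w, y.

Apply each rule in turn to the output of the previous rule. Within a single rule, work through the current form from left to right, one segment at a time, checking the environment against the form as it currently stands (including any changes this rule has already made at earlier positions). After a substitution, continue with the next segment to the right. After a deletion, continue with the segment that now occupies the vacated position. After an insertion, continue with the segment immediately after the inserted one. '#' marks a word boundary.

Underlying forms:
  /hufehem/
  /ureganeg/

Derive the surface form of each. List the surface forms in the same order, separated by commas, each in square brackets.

/hufehem/:
  1 Velar Fronting: no change — [hufehem]
  2 Final Devoicing: no change — [hufehem]
  3 Nasal Place Assimilation: no change — [hufehem]
  4 Intervocalic Lenition: no change — [hufehem]
  5 Medial Vowel Deletion: [hufehem] → [hufhm]
/ureganeg/:
  1 Velar Fronting: no change — [ureganeg]
  2 Final Devoicing: [ureganeg] → [ureganek]
  3 Nasal Place Assimilation: no change — [ureganek]
  4 Intervocalic Lenition: [ureganek] → [urehanek]
  5 Medial Vowel Deletion: [urehanek] → [urhank]

[hufhm], [urhank]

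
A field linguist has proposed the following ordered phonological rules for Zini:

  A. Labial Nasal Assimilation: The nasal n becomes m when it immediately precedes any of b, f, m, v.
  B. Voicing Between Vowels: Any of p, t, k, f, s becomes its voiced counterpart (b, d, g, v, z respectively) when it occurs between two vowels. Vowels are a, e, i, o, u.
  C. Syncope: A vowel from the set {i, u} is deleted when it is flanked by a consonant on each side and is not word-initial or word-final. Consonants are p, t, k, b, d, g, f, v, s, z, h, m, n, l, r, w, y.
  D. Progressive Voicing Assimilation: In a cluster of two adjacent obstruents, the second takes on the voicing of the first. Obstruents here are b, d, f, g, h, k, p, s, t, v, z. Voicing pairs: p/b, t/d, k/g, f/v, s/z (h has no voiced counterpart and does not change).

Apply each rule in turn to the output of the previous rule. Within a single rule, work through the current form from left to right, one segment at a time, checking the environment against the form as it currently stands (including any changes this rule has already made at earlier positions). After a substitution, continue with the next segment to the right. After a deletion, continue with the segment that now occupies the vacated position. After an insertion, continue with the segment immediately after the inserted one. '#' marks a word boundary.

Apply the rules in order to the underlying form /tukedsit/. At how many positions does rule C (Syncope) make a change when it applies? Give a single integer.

2

A Labial Nasal Assimilation: no change — [tukedsit]
B Voicing Between Vowels: [tukedsit] → [tugedsit]
C Syncope: [tugedsit] → [tgedst]
D Progressive Voicing Assimilation: [tgedst] → [tkedzd]
Rule C changed 2 position(s).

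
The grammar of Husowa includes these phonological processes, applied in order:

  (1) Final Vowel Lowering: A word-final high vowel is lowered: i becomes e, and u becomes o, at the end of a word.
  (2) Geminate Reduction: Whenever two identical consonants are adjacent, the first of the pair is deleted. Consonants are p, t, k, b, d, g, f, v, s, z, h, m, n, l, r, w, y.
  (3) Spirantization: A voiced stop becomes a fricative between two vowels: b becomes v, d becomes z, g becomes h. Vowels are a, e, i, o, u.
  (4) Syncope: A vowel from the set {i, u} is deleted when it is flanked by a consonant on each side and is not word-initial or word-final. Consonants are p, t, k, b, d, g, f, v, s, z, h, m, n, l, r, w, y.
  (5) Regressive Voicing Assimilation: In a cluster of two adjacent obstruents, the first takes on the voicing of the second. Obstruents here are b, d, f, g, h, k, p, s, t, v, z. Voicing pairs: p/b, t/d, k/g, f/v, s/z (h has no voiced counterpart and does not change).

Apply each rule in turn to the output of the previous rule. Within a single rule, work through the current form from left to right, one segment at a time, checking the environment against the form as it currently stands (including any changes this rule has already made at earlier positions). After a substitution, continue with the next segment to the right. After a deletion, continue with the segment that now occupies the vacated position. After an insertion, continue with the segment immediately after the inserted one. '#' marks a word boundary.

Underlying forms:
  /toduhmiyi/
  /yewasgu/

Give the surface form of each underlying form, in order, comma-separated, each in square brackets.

/toduhmiyi/:
  (1) Final Vowel Lowering: [toduhmiyi] → [toduhmiye]
  (2) Geminate Reduction: no change — [toduhmiye]
  (3) Spirantization: [toduhmiye] → [tozuhmiye]
  (4) Syncope: [tozuhmiye] → [tozhmye]
  (5) Regressive Voicing Assimilation: [tozhmye] → [toshmye]
/yewasgu/:
  (1) Final Vowel Lowering: [yewasgu] → [yewasgo]
  (2) Geminate Reduction: no change — [yewasgo]
  (3) Spirantization: no change — [yewasgo]
  (4) Syncope: no change — [yewasgo]
  (5) Regressive Voicing Assimilation: [yewasgo] → [yewazgo]

[toshmye], [yewazgo]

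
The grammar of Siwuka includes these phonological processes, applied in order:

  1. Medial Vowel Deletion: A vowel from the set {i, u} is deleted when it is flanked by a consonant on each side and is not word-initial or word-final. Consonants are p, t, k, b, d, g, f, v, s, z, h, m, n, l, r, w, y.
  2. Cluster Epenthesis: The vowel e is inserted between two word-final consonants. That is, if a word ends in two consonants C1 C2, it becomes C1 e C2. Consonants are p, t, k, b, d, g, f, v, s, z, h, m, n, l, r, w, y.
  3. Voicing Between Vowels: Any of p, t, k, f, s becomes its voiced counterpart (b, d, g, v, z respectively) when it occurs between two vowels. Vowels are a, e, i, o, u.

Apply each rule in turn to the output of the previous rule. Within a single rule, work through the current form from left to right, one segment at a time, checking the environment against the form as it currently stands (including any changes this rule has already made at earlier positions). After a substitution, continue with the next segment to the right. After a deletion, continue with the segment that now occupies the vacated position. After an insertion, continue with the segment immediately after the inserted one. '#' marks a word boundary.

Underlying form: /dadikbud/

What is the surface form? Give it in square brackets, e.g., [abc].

[dadkbed]

1 Medial Vowel Deletion: [dadikbud] → [dadkbd]
2 Cluster Epenthesis: [dadkbd] → [dadkbed]
3 Voicing Between Vowels: no change — [dadkbed]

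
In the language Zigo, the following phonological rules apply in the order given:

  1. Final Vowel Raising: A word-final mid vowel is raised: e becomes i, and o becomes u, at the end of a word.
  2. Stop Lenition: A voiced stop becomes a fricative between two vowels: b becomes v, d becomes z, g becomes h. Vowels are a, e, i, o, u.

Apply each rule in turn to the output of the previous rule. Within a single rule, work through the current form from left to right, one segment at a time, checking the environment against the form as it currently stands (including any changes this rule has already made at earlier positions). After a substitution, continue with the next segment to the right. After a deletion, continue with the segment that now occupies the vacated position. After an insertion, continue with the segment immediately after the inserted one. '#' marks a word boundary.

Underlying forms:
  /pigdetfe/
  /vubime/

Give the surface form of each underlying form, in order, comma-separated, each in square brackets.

[pigdetfi], [vuvimi]

/pigdetfe/:
  1 Final Vowel Raising: [pigdetfe] → [pigdetfi]
  2 Stop Lenition: no change — [pigdetfi]
/vubime/:
  1 Final Vowel Raising: [vubime] → [vubimi]
  2 Stop Lenition: [vubimi] → [vuvimi]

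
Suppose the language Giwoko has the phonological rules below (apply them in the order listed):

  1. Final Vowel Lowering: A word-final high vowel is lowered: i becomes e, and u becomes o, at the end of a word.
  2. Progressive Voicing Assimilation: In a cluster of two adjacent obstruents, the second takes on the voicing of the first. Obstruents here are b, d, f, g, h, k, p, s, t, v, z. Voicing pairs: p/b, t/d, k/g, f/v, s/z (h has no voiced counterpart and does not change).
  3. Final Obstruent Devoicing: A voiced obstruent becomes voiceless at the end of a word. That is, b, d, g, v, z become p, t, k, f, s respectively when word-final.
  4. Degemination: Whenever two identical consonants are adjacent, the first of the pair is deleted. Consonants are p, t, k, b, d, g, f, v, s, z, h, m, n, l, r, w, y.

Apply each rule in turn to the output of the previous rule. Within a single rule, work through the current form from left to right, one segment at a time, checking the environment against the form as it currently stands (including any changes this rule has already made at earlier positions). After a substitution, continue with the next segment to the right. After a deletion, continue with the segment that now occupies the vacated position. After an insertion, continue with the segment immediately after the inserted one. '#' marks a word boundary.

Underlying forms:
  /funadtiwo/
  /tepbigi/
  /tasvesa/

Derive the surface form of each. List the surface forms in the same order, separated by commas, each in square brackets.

/funadtiwo/:
  1 Final Vowel Lowering: no change — [funadtiwo]
  2 Progressive Voicing Assimilation: [funadtiwo] → [funaddiwo]
  3 Final Obstruent Devoicing: no change — [funaddiwo]
  4 Degemination: [funaddiwo] → [funadiwo]
/tepbigi/:
  1 Final Vowel Lowering: [tepbigi] → [tepbige]
  2 Progressive Voicing Assimilation: [tepbige] → [teppige]
  3 Final Obstruent Devoicing: no change — [teppige]
  4 Degemination: [teppige] → [tepige]
/tasvesa/:
  1 Final Vowel Lowering: no change — [tasvesa]
  2 Progressive Voicing Assimilation: [tasvesa] → [tasfesa]
  3 Final Obstruent Devoicing: no change — [tasfesa]
  4 Degemination: no change — [tasfesa]

[funadiwo], [tepige], [tasfesa]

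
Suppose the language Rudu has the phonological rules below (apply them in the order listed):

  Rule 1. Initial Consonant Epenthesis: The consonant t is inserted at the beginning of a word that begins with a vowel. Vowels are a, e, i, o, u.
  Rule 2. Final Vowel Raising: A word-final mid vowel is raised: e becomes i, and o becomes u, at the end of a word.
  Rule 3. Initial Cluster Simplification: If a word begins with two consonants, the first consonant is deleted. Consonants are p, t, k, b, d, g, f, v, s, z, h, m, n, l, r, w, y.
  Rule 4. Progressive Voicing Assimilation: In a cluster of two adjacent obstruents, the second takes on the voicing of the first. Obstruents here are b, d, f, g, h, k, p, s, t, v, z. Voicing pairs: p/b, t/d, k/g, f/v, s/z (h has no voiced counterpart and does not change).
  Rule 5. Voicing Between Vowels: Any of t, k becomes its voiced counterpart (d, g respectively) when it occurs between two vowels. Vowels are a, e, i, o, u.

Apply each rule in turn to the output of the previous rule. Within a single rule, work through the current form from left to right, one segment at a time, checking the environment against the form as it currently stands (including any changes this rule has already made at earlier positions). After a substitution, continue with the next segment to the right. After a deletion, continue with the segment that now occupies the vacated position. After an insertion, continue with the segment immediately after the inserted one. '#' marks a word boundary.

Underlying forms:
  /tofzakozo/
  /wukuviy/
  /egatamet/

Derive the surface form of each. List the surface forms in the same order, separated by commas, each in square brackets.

/tofzakozo/:
  Rule 1 Initial Consonant Epenthesis: no change — [tofzakozo]
  Rule 2 Final Vowel Raising: [tofzakozo] → [tofzakozu]
  Rule 3 Initial Cluster Simplification: no change — [tofzakozu]
  Rule 4 Progressive Voicing Assimilation: [tofzakozu] → [tofsakozu]
  Rule 5 Voicing Between Vowels: [tofsakozu] → [tofsagozu]
/wukuviy/:
  Rule 1 Initial Consonant Epenthesis: no change — [wukuviy]
  Rule 2 Final Vowel Raising: no change — [wukuviy]
  Rule 3 Initial Cluster Simplification: no change — [wukuviy]
  Rule 4 Progressive Voicing Assimilation: no change — [wukuviy]
  Rule 5 Voicing Between Vowels: [wukuviy] → [wuguviy]
/egatamet/:
  Rule 1 Initial Consonant Epenthesis: [egatamet] → [tegatamet]
  Rule 2 Final Vowel Raising: no change — [tegatamet]
  Rule 3 Initial Cluster Simplification: no change — [tegatamet]
  Rule 4 Progressive Voicing Assimilation: no change — [tegatamet]
  Rule 5 Voicing Between Vowels: [tegatamet] → [tegadamet]

[tofsagozu], [wuguviy], [tegadamet]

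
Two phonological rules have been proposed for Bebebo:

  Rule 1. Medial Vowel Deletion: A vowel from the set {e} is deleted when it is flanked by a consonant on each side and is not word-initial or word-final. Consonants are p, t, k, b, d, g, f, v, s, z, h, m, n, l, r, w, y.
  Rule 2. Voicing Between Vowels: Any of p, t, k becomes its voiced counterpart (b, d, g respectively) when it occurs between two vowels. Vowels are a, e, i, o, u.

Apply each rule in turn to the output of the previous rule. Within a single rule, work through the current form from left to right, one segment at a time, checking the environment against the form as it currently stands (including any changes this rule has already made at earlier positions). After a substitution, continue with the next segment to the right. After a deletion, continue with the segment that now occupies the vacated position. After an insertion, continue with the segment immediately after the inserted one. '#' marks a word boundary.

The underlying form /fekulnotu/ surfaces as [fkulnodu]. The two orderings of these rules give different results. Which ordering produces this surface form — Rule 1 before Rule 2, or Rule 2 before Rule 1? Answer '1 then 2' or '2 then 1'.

1 then 2

Order 1 then 2:
  1 Medial Vowel Deletion: [fekulnotu] → [fkulnotu]
  2 Voicing Between Vowels: [fkulnotu] → [fkulnodu]
  result: [fkulnodu]
Order 2 then 1:
  2 Voicing Between Vowels: [fekulnotu] → [fegulnodu]
  1 Medial Vowel Deletion: [fegulnodu] → [fgulnodu]
  result: [fgulnodu]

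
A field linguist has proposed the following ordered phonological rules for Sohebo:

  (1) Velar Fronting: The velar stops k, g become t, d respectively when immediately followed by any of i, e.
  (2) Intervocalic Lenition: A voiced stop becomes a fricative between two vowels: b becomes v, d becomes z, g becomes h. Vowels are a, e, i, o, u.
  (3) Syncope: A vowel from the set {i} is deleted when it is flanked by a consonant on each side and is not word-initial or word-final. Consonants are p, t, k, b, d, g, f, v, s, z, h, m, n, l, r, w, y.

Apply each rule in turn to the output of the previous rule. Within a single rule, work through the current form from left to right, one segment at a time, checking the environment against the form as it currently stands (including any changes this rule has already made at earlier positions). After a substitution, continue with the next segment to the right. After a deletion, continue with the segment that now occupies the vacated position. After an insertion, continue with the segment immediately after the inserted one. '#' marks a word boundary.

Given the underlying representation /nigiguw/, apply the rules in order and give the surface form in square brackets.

[nzhuw]

(1) Velar Fronting: [nigiguw] → [nidiguw]
(2) Intervocalic Lenition: [nidiguw] → [nizihuw]
(3) Syncope: [nizihuw] → [nzhuw]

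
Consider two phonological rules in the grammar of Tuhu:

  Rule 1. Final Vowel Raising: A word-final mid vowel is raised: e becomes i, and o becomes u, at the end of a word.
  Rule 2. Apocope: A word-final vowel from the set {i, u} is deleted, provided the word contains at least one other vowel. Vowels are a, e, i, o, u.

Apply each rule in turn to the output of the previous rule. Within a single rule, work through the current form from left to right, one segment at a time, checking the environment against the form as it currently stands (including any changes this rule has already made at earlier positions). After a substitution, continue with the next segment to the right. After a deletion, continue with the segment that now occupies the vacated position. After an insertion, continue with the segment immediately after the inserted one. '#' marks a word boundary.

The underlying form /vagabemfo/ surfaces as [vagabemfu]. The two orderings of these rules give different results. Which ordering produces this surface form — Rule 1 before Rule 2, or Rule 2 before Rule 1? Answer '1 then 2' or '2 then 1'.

Order 1 then 2:
  1 Final Vowel Raising: [vagabemfo] → [vagabemfu]
  2 Apocope: [vagabemfu] → [vagabemf]
  result: [vagabemf]
Order 2 then 1:
  2 Apocope: no change — [vagabemfo]
  1 Final Vowel Raising: [vagabemfo] → [vagabemfu]
  result: [vagabemfu]

2 then 1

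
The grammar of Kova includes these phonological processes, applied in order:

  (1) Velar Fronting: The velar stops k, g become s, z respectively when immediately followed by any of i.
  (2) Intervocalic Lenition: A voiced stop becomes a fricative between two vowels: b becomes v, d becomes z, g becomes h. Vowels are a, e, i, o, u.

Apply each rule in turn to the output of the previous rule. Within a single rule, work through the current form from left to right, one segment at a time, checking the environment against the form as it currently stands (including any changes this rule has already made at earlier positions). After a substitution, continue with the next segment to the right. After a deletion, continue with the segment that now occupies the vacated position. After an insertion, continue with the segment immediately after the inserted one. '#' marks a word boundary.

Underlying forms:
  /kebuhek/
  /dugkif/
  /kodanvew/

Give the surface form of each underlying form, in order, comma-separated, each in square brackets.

[kevuhek], [dugsif], [kozanvew]

/kebuhek/:
  (1) Velar Fronting: no change — [kebuhek]
  (2) Intervocalic Lenition: [kebuhek] → [kevuhek]
/dugkif/:
  (1) Velar Fronting: [dugkif] → [dugsif]
  (2) Intervocalic Lenition: no change — [dugsif]
/kodanvew/:
  (1) Velar Fronting: no change — [kodanvew]
  (2) Intervocalic Lenition: [kodanvew] → [kozanvew]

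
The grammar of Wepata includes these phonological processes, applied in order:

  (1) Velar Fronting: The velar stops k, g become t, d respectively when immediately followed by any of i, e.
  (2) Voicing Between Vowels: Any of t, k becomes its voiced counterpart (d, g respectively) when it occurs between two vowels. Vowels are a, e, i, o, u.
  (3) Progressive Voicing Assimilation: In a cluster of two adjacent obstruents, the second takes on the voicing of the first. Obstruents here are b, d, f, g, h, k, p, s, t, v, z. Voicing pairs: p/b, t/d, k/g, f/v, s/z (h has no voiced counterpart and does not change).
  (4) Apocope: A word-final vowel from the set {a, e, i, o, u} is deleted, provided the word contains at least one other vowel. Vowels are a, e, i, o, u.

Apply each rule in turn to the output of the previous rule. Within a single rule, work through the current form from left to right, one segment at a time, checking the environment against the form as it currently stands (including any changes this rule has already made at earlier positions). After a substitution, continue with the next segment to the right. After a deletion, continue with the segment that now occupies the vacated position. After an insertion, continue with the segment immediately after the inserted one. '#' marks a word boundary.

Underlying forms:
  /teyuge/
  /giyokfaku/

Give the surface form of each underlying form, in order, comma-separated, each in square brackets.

/teyuge/:
  (1) Velar Fronting: [teyuge] → [teyude]
  (2) Voicing Between Vowels: no change — [teyude]
  (3) Progressive Voicing Assimilation: no change — [teyude]
  (4) Apocope: [teyude] → [teyud]
/giyokfaku/:
  (1) Velar Fronting: [giyokfaku] → [diyokfaku]
  (2) Voicing Between Vowels: [diyokfaku] → [diyokfagu]
  (3) Progressive Voicing Assimilation: no change — [diyokfagu]
  (4) Apocope: [diyokfagu] → [diyokfag]

[teyud], [diyokfag]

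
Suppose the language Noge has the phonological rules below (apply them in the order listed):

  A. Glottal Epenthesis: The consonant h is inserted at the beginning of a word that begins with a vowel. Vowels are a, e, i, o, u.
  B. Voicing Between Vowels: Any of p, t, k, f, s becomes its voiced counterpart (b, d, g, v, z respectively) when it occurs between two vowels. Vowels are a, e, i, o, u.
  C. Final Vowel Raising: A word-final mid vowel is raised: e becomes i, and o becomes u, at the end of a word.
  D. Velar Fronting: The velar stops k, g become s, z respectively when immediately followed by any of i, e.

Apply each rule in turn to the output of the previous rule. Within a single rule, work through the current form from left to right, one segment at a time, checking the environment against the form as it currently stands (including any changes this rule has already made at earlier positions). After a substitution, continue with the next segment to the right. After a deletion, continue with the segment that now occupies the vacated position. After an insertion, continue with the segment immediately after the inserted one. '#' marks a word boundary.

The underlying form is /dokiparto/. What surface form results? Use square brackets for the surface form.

A Glottal Epenthesis: no change — [dokiparto]
B Voicing Between Vowels: [dokiparto] → [dogibarto]
C Final Vowel Raising: [dogibarto] → [dogibartu]
D Velar Fronting: [dogibartu] → [dozibartu]

[dozibartu]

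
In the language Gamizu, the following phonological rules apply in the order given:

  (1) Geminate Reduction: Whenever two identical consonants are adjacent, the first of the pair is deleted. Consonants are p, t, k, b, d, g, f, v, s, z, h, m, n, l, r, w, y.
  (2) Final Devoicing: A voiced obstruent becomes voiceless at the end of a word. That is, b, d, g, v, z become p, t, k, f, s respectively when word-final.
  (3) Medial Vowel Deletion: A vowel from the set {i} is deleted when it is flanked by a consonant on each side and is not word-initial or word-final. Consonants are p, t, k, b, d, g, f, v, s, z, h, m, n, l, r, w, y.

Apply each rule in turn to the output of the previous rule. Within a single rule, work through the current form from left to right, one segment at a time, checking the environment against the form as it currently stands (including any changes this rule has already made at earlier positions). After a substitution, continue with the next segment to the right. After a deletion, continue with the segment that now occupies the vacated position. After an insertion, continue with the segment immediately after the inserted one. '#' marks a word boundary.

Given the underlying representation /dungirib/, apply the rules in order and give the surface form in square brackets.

[dungrp]

(1) Geminate Reduction: no change — [dungirib]
(2) Final Devoicing: [dungirib] → [dungirip]
(3) Medial Vowel Deletion: [dungirip] → [dungrp]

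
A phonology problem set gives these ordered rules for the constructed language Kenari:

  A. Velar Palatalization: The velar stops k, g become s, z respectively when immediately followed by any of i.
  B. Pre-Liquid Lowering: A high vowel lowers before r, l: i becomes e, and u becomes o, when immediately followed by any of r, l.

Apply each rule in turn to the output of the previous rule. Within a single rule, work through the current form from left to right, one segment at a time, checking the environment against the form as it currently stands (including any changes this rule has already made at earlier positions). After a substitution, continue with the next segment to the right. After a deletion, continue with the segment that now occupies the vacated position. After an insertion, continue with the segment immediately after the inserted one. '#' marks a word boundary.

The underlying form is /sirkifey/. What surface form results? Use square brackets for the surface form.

[sersifey]

A Velar Palatalization: [sirkifey] → [sirsifey]
B Pre-Liquid Lowering: [sirsifey] → [sersifey]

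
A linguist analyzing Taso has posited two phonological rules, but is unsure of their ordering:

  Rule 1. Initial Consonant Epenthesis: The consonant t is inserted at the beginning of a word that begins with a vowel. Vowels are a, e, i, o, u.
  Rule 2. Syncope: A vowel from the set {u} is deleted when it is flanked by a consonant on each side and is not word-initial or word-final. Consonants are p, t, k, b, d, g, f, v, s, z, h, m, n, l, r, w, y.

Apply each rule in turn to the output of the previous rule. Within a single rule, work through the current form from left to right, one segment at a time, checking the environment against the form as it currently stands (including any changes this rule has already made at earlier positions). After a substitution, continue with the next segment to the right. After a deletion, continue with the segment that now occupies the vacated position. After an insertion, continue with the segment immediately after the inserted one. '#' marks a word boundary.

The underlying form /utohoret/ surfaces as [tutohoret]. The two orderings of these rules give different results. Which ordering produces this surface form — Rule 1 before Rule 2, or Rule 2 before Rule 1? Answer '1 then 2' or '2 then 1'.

2 then 1

Order 1 then 2:
  1 Initial Consonant Epenthesis: [utohoret] → [tutohoret]
  2 Syncope: [tutohoret] → [ttohoret]
  result: [ttohoret]
Order 2 then 1:
  2 Syncope: no change — [utohoret]
  1 Initial Consonant Epenthesis: [utohoret] → [tutohoret]
  result: [tutohoret]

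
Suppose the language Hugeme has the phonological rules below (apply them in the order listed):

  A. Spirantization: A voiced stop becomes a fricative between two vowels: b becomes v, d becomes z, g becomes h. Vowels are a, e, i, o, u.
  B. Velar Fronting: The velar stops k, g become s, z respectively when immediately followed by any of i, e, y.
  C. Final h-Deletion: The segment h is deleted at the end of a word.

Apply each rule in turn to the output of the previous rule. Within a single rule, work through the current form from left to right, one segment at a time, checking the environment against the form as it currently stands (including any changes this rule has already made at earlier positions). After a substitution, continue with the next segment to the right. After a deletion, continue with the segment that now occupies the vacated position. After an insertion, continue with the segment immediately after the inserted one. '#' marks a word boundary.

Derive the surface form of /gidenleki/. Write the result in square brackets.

[zizenlesi]

A Spirantization: [gidenleki] → [gizenleki]
B Velar Fronting: [gizenleki] → [zizenlesi]
C Final h-Deletion: no change — [zizenlesi]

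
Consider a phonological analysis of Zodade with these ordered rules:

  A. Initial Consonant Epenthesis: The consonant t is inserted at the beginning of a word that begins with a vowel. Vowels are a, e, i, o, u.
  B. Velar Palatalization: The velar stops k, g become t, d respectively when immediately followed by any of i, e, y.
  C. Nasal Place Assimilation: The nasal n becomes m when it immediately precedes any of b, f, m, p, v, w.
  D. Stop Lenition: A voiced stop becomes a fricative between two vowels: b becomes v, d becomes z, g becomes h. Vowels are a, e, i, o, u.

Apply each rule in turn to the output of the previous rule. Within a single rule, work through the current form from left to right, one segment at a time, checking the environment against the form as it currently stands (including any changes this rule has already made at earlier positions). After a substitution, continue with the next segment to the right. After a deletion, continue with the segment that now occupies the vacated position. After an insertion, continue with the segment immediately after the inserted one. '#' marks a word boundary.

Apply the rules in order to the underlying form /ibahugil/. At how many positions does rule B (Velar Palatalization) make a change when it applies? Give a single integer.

1

A Initial Consonant Epenthesis: [ibahugil] → [tibahugil]
B Velar Palatalization: [tibahugil] → [tibahudil]
C Nasal Place Assimilation: no change — [tibahudil]
D Stop Lenition: [tibahudil] → [tivahuzil]
Rule B changed 1 position(s).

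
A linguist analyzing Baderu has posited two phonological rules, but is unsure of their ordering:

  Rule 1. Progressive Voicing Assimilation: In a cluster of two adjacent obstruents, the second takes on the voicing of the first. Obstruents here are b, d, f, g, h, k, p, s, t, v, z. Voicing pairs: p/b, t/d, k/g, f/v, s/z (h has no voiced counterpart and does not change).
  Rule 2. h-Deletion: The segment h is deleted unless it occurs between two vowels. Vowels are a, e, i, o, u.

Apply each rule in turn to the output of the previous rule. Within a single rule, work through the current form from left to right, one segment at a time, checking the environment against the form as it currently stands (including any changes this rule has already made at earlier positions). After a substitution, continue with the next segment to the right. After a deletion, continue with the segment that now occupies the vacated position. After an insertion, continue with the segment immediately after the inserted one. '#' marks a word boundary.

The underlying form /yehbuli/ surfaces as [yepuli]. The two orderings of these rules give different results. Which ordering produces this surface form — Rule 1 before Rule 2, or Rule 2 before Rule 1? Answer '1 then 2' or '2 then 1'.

1 then 2

Order 1 then 2:
  1 Progressive Voicing Assimilation: [yehbuli] → [yehpuli]
  2 h-Deletion: [yehpuli] → [yepuli]
  result: [yepuli]
Order 2 then 1:
  2 h-Deletion: [yehbuli] → [yebuli]
  1 Progressive Voicing Assimilation: no change — [yebuli]
  result: [yebuli]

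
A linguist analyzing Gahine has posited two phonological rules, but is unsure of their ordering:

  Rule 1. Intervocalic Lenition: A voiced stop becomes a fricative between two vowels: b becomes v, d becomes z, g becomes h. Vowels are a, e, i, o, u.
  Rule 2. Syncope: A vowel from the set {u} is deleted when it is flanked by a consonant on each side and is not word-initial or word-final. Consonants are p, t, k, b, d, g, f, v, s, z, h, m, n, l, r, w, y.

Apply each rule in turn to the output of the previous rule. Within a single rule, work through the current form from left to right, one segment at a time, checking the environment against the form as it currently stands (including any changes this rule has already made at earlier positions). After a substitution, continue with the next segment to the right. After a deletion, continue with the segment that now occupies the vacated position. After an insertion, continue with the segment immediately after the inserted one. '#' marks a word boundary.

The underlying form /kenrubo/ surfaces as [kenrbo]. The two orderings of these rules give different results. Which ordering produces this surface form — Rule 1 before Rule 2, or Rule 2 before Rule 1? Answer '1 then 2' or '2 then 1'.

Order 1 then 2:
  1 Intervocalic Lenition: [kenrubo] → [kenruvo]
  2 Syncope: [kenruvo] → [kenrvo]
  result: [kenrvo]
Order 2 then 1:
  2 Syncope: [kenrubo] → [kenrbo]
  1 Intervocalic Lenition: no change — [kenrbo]
  result: [kenrbo]

2 then 1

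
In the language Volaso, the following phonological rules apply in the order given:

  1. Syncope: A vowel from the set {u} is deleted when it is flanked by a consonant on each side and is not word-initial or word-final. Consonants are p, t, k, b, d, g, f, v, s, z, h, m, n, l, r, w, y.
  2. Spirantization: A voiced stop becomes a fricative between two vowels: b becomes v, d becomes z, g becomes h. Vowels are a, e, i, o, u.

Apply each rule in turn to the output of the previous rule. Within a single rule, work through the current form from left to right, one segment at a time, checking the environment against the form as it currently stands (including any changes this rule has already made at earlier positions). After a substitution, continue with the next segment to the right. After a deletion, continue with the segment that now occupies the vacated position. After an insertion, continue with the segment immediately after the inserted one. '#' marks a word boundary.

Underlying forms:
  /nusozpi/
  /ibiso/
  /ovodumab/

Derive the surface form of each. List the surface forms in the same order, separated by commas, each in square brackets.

/nusozpi/:
  1 Syncope: [nusozpi] → [nsozpi]
  2 Spirantization: no change — [nsozpi]
/ibiso/:
  1 Syncope: no change — [ibiso]
  2 Spirantization: [ibiso] → [iviso]
/ovodumab/:
  1 Syncope: [ovodumab] → [ovodmab]
  2 Spirantization: no change — [ovodmab]

[nsozpi], [iviso], [ovodmab]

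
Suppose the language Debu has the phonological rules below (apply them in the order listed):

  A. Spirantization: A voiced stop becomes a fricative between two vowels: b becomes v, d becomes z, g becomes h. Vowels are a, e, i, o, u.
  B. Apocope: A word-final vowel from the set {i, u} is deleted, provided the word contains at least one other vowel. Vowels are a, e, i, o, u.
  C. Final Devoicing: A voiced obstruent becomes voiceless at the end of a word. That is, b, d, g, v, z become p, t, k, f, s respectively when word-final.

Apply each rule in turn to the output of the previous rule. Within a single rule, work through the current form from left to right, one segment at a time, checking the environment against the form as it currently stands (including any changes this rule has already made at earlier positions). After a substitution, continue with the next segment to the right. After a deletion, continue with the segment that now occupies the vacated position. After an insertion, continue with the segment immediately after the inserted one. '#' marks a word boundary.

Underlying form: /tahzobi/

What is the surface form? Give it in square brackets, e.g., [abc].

[tahzof]

A Spirantization: [tahzobi] → [tahzovi]
B Apocope: [tahzovi] → [tahzov]
C Final Devoicing: [tahzov] → [tahzof]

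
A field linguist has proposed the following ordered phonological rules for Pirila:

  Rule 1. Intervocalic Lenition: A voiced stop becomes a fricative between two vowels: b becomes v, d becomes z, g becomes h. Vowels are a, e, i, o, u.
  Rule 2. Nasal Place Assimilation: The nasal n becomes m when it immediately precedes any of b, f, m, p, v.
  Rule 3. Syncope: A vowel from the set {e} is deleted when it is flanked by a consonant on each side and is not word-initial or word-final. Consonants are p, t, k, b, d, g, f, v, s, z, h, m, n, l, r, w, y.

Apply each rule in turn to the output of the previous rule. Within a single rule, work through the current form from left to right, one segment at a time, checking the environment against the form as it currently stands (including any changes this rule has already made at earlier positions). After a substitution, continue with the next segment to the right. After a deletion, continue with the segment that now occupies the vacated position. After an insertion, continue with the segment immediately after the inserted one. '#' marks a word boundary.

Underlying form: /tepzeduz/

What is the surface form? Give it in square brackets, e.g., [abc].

Rule 1 Intervocalic Lenition: [tepzeduz] → [tepzezuz]
Rule 2 Nasal Place Assimilation: no change — [tepzezuz]
Rule 3 Syncope: [tepzezuz] → [tpzzuz]

[tpzzuz]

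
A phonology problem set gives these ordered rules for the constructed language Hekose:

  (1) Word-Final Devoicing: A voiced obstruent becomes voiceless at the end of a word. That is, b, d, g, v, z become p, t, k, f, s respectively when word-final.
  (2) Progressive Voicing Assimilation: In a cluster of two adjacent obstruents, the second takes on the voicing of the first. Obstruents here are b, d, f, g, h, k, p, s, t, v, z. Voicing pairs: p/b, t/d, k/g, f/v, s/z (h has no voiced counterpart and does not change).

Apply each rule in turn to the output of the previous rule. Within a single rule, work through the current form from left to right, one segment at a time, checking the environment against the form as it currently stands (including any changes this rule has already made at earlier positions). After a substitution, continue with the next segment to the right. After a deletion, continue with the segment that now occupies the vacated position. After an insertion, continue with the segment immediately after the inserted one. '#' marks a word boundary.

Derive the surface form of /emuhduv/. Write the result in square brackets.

(1) Word-Final Devoicing: [emuhduv] → [emuhduf]
(2) Progressive Voicing Assimilation: [emuhduf] → [emuhtuf]

[emuhtuf]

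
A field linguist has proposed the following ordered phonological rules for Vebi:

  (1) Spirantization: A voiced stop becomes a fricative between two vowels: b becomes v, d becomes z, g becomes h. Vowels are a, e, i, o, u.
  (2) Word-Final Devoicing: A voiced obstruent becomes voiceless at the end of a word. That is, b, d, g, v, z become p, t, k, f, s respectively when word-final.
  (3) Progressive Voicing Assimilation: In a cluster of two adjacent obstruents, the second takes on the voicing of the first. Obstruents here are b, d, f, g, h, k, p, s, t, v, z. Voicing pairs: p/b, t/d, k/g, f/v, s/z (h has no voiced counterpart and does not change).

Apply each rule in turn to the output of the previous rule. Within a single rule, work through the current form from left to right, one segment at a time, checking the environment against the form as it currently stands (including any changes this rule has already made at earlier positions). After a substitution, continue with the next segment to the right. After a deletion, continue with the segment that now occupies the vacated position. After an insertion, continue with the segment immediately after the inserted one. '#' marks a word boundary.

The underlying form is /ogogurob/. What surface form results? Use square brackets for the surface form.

[ohohurop]

(1) Spirantization: [ogogurob] → [ohohurob]
(2) Word-Final Devoicing: [ohohurob] → [ohohurop]
(3) Progressive Voicing Assimilation: no change — [ohohurop]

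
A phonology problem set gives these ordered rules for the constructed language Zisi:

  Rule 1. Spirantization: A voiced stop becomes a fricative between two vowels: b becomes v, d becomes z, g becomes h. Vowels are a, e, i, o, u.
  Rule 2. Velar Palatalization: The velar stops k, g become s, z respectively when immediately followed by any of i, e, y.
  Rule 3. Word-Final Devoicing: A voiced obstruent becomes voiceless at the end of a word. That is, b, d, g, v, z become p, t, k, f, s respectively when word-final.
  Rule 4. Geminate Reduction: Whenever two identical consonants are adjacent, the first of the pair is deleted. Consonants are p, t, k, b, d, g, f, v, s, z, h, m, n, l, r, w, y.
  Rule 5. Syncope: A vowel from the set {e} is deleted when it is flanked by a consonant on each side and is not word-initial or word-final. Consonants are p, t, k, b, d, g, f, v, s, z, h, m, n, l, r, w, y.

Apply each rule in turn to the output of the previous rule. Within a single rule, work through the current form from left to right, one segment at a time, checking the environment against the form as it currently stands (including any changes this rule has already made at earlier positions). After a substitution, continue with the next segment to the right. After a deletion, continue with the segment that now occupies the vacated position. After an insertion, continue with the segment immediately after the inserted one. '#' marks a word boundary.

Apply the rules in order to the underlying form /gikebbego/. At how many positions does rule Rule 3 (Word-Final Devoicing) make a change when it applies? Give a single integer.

Rule 1 Spirantization: [gikebbego] → [gikebbeho]
Rule 2 Velar Palatalization: [gikebbeho] → [zisebbeho]
Rule 3 Word-Final Devoicing: no change — [zisebbeho]
Rule 4 Geminate Reduction: [zisebbeho] → [zisebeho]
Rule 5 Syncope: [zisebeho] → [zisbho]
Rule Rule 3 changed 0 position(s).

0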